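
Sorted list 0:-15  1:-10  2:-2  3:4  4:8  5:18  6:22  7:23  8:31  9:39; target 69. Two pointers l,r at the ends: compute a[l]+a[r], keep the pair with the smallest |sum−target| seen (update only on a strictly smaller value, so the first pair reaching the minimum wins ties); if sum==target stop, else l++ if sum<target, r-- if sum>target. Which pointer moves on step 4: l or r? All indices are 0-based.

[0,9] -15+39=24 d=45 * → l++
[1,9] -10+39=29 d=40 * → l++
[2,9] -2+39=37 d=32 * → l++
[3,9] 4+39=43 d=26 * → l++

l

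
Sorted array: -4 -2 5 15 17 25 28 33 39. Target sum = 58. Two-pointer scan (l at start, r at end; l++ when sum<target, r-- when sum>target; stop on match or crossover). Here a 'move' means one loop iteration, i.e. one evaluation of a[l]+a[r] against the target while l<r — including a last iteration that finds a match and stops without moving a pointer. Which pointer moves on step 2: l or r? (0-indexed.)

l

l=0 r=8: -4+39=35 <58, l++
l=1 r=8: -2+39=37 <58, l++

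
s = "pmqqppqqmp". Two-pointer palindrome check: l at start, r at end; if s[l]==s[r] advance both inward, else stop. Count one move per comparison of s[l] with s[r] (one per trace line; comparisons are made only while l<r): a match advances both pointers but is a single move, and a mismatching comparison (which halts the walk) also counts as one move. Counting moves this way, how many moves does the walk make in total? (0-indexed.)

[0,9] 'p'=='p' → l++,r--
[1,8] 'm'=='m' → l++,r--
[2,7] 'q'=='q' → l++,r--
[3,6] 'q'=='q' → l++,r--
[4,5] 'p'=='p' → l++,r--

5 moves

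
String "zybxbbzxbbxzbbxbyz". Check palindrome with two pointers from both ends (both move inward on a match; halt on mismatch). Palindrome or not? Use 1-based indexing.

l=1 r=18: 'z'=='z', l++,r--
l=2 r=17: 'y'=='y', l++,r--
l=3 r=16: 'b'=='b', l++,r--
l=4 r=15: 'x'=='x', l++,r--
l=5 r=14: 'b'=='b', l++,r--
l=6 r=13: 'b'=='b', l++,r--
l=7 r=12: 'z'=='z', l++,r--
l=8 r=11: 'x'=='x', l++,r--
l=9 r=10: 'b'=='b', l++,r--

palindrome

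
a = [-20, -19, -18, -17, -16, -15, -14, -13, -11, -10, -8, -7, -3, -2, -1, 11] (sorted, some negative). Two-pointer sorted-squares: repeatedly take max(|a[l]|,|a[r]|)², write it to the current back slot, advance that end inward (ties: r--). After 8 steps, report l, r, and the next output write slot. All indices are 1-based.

l=1 r=16: |-20|>|11| out[16]=400, l++
l=2 r=16: |-19|>|11| out[15]=361, l++
l=3 r=16: |-18|>|11| out[14]=324, l++
l=4 r=16: |-17|>|11| out[13]=289, l++
l=5 r=16: |-16|>|11| out[12]=256, l++
l=6 r=16: |-15|>|11| out[11]=225, l++
l=7 r=16: |-14|>|11| out[10]=196, l++
l=8 r=16: |-13|>|11| out[9]=169, l++

l=9, r=16, next write slot=8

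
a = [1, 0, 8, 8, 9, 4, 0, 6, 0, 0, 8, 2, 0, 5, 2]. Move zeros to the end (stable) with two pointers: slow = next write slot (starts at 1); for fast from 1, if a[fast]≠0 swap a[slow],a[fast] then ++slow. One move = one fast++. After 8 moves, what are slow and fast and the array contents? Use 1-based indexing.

slow=7, fast=9, a=[1, 8, 8, 9, 4, 6, 0, 0, 0, 0, 8, 2, 0, 5, 2]

slow=1 fast=1: a[fast]=1≠0 swap→a[1]=1, slow++,fast++
slow=2 fast=2: a[fast]=0, fast++
slow=2 fast=3: a[fast]=8≠0 swap→a[2]=8, slow++,fast++
slow=3 fast=4: a[fast]=8≠0 swap→a[3]=8, slow++,fast++
slow=4 fast=5: a[fast]=9≠0 swap→a[4]=9, slow++,fast++
slow=5 fast=6: a[fast]=4≠0 swap→a[5]=4, slow++,fast++
slow=6 fast=7: a[fast]=0, fast++
slow=6 fast=8: a[fast]=6≠0 swap→a[6]=6, slow++,fast++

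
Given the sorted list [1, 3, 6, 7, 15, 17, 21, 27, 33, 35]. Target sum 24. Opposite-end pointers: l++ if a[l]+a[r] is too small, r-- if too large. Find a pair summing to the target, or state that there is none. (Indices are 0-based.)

l=0 r=9: 1+35=36 >24, r--
l=0 r=8: 1+33=34 >24, r--
l=0 r=7: 1+27=28 >24, r--
l=0 r=6: 1+21=22 <24, l++
l=1 r=6: 3+21=24, found

(3, 21)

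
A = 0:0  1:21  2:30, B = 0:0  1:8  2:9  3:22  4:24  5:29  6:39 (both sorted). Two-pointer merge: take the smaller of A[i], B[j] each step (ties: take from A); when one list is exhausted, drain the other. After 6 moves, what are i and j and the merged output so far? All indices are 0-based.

[i=0,j=0] A[i]=0<=B[j]=0 take 0 → i++
[i=1,j=0] A[i]=21>B[j]=0 take 0 → j++
[i=1,j=1] A[i]=21>B[j]=8 take 8 → j++
[i=1,j=2] A[i]=21>B[j]=9 take 9 → j++
[i=1,j=3] A[i]=21<=B[j]=22 take 21 → i++
[i=2,j=3] A[i]=30>B[j]=22 take 22 → j++

i=2, j=4, merged so far=[0, 0, 8, 9, 21, 22]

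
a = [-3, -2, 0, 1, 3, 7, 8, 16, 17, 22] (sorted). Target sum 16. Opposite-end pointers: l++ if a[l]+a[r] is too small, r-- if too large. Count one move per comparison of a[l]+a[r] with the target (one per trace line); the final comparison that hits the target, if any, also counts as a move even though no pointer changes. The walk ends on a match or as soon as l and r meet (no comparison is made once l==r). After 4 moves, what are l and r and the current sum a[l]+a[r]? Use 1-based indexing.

l=3, r=8, sum=16

[1,10] -3+22=19 >16 → r--
[1,9] -3+17=14 <16 → l++
[2,9] -2+17=15 <16 → l++
[3,9] 0+17=17 >16 → r--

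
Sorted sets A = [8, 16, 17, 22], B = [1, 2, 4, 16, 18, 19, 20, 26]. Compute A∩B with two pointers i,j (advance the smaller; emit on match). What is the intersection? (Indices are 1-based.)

intersection = [16]

i=1 j=1: 8>1, j++
i=1 j=2: 8>2, j++
i=1 j=3: 8>4, j++
i=1 j=4: 8<16, i++
i=2 j=4: 16==16 emit, i++,j++
i=3 j=5: 17<18, i++
i=4 j=5: 22>18, j++
i=4 j=6: 22>19, j++
i=4 j=7: 22>20, j++
i=4 j=8: 22<26, i++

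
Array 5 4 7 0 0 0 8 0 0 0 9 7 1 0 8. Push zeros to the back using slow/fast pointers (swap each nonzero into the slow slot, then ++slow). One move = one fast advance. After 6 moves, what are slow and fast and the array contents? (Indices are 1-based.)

slow=4, fast=7, a=[5, 4, 7, 0, 0, 0, 8, 0, 0, 0, 9, 7, 1, 0, 8]

slow=1 fast=1: a[fast]=5≠0 swap→a[1]=5, slow++,fast++
slow=2 fast=2: a[fast]=4≠0 swap→a[2]=4, slow++,fast++
slow=3 fast=3: a[fast]=7≠0 swap→a[3]=7, slow++,fast++
slow=4 fast=4: a[fast]=0, fast++
slow=4 fast=5: a[fast]=0, fast++
slow=4 fast=6: a[fast]=0, fast++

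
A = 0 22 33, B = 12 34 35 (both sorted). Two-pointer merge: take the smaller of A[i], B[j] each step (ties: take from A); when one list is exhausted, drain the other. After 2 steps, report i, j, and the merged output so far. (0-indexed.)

i=1, j=1, merged so far=[0, 12]

[i=0,j=0] A[i]=0<=B[j]=12 take 0 → i++
[i=1,j=0] A[i]=22>B[j]=12 take 12 → j++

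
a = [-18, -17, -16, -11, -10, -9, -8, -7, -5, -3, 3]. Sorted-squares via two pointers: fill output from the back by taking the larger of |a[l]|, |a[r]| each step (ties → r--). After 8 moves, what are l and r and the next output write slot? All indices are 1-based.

l=9, r=11, next write slot=3

l=1 r=11: |-18|>|3| out[11]=324, l++
l=2 r=11: |-17|>|3| out[10]=289, l++
l=3 r=11: |-16|>|3| out[9]=256, l++
l=4 r=11: |-11|>|3| out[8]=121, l++
l=5 r=11: |-10|>|3| out[7]=100, l++
l=6 r=11: |-9|>|3| out[6]=81, l++
l=7 r=11: |-8|>|3| out[5]=64, l++
l=8 r=11: |-7|>|3| out[4]=49, l++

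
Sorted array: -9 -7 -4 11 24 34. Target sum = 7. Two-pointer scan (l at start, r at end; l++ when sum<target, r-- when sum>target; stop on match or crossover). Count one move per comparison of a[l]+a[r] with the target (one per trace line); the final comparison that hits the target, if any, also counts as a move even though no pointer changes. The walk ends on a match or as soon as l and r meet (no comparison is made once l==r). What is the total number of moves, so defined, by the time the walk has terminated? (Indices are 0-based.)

5 moves

l=0 r=5: -9+34=25 >7, r--
l=0 r=4: -9+24=15 >7, r--
l=0 r=3: -9+11=2 <7, l++
l=1 r=3: -7+11=4 <7, l++
l=2 r=3: -4+11=7, found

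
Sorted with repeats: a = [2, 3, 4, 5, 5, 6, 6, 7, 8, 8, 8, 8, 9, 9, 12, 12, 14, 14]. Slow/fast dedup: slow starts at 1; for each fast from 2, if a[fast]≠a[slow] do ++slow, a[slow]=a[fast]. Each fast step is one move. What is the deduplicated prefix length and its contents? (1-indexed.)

length 10; prefix = [2, 3, 4, 5, 6, 7, 8, 9, 12, 14]

(s=1,f=2) a[fast]=3≠a[slow]=2 write a[2]=3 → slow++,fast++
(s=2,f=3) a[fast]=4≠a[slow]=3 write a[3]=4 → slow++,fast++
(s=3,f=4) a[fast]=5≠a[slow]=4 write a[4]=5 → slow++,fast++
(s=4,f=5) a[fast]=5=a[slow] dup → fast++
(s=4,f=6) a[fast]=6≠a[slow]=5 write a[5]=6 → slow++,fast++
(s=5,f=7) a[fast]=6=a[slow] dup → fast++
(s=5,f=8) a[fast]=7≠a[slow]=6 write a[6]=7 → slow++,fast++
(s=6,f=9) a[fast]=8≠a[slow]=7 write a[7]=8 → slow++,fast++
(s=7,f=10) a[fast]=8=a[slow] dup → fast++
(s=7,f=11) a[fast]=8=a[slow] dup → fast++
(s=7,f=12) a[fast]=8=a[slow] dup → fast++
(s=7,f=13) a[fast]=9≠a[slow]=8 write a[8]=9 → slow++,fast++
(s=8,f=14) a[fast]=9=a[slow] dup → fast++
(s=8,f=15) a[fast]=12≠a[slow]=9 write a[9]=12 → slow++,fast++
(s=9,f=16) a[fast]=12=a[slow] dup → fast++
(s=9,f=17) a[fast]=14≠a[slow]=12 write a[10]=14 → slow++,fast++
(s=10,f=18) a[fast]=14=a[slow] dup → fast++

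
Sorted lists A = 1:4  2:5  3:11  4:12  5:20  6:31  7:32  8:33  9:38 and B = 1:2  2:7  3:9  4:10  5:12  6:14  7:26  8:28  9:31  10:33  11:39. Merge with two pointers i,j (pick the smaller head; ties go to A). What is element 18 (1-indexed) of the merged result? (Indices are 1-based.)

merged[18] = 33

i=1 j=1: A[i]=4>B[j]=2 take 2, j++
i=1 j=2: A[i]=4<=B[j]=7 take 4, i++
i=2 j=2: A[i]=5<=B[j]=7 take 5, i++
i=3 j=2: A[i]=11>B[j]=7 take 7, j++
i=3 j=3: A[i]=11>B[j]=9 take 9, j++
i=3 j=4: A[i]=11>B[j]=10 take 10, j++
i=3 j=5: A[i]=11<=B[j]=12 take 11, i++
i=4 j=5: A[i]=12<=B[j]=12 take 12, i++
i=5 j=5: A[i]=20>B[j]=12 take 12, j++
i=5 j=6: A[i]=20>B[j]=14 take 14, j++
i=5 j=7: A[i]=20<=B[j]=26 take 20, i++
i=6 j=7: A[i]=31>B[j]=26 take 26, j++
i=6 j=8: A[i]=31>B[j]=28 take 28, j++
i=6 j=9: A[i]=31<=B[j]=31 take 31, i++
i=7 j=9: A[i]=32>B[j]=31 take 31, j++
i=7 j=10: A[i]=32<=B[j]=33 take 32, i++
i=8 j=10: A[i]=33<=B[j]=33 take 33, i++
i=9 j=10: A[i]=38>B[j]=33 take 33, j++
i=9 j=11: A[i]=38<=B[j]=39 take 38, i++
i=10 j=11: A done, take B[j]=39, j++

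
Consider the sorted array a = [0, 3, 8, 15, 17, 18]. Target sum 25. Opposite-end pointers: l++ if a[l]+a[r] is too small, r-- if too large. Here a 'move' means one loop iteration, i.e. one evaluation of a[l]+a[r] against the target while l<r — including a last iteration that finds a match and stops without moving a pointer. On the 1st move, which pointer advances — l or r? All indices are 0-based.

l

[0,5] 0+18=18 <25 → l++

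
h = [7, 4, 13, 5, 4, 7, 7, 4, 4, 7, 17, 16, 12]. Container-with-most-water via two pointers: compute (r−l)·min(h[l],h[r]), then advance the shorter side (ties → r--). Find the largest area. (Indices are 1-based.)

max area = 120

l=1 r=13: min(7,12)*12=84 best=84 *, l++
l=2 r=13: min(4,12)*11=44 best=84, l++
l=3 r=13: min(13,12)*10=120 best=120 *, r--
l=3 r=12: min(13,16)*9=117 best=120, l++
l=4 r=12: min(5,16)*8=40 best=120, l++
l=5 r=12: min(4,16)*7=28 best=120, l++
l=6 r=12: min(7,16)*6=42 best=120, l++
l=7 r=12: min(7,16)*5=35 best=120, l++
l=8 r=12: min(4,16)*4=16 best=120, l++
l=9 r=12: min(4,16)*3=12 best=120, l++
l=10 r=12: min(7,16)*2=14 best=120, l++
l=11 r=12: min(17,16)*1=16 best=120, r--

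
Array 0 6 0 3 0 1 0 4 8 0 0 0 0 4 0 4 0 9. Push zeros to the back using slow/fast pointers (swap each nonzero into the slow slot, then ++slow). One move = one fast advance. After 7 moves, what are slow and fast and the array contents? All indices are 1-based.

slow=4, fast=8, a=[6, 3, 1, 0, 0, 0, 0, 4, 8, 0, 0, 0, 0, 4, 0, 4, 0, 9]

slow=1 fast=1: a[fast]=0, fast++
slow=1 fast=2: a[fast]=6≠0 swap→a[1]=6, slow++,fast++
slow=2 fast=3: a[fast]=0, fast++
slow=2 fast=4: a[fast]=3≠0 swap→a[2]=3, slow++,fast++
slow=3 fast=5: a[fast]=0, fast++
slow=3 fast=6: a[fast]=1≠0 swap→a[3]=1, slow++,fast++
slow=4 fast=7: a[fast]=0, fast++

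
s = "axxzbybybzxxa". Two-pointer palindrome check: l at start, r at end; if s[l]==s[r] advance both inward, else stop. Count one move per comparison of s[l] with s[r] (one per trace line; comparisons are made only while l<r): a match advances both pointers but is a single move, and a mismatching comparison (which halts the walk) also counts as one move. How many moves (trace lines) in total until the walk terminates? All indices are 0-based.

[0,12] 'a'=='a' → l++,r--
[1,11] 'x'=='x' → l++,r--
[2,10] 'x'=='x' → l++,r--
[3,9] 'z'=='z' → l++,r--
[4,8] 'b'=='b' → l++,r--
[5,7] 'y'=='y' → l++,r--

6 moves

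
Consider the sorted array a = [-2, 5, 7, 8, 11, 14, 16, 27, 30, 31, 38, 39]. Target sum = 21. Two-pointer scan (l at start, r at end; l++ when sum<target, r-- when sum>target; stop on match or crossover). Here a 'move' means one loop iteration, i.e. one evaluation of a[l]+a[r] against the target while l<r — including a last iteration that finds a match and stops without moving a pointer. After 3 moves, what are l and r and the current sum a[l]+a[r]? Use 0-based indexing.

[0,11] -2+39=37 >21 → r--
[0,10] -2+38=36 >21 → r--
[0,9] -2+31=29 >21 → r--

l=0, r=8, sum=28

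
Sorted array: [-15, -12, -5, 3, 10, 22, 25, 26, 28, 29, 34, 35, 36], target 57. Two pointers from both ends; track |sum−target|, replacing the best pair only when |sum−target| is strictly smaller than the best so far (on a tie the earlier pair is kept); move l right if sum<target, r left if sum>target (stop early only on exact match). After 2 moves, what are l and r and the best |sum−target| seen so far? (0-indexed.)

l=2, r=12, best |Δ|=33

l=0 r=12: -15+36=21 d=36 *, l++
l=1 r=12: -12+36=24 d=33 *, l++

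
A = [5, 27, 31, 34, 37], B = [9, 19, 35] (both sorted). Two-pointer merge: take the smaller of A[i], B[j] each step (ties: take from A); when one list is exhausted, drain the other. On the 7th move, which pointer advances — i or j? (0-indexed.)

j

[i=0,j=0] A[i]=5<=B[j]=9 take 5 → i++
[i=1,j=0] A[i]=27>B[j]=9 take 9 → j++
[i=1,j=1] A[i]=27>B[j]=19 take 19 → j++
[i=1,j=2] A[i]=27<=B[j]=35 take 27 → i++
[i=2,j=2] A[i]=31<=B[j]=35 take 31 → i++
[i=3,j=2] A[i]=34<=B[j]=35 take 34 → i++
[i=4,j=2] A[i]=37>B[j]=35 take 35 → j++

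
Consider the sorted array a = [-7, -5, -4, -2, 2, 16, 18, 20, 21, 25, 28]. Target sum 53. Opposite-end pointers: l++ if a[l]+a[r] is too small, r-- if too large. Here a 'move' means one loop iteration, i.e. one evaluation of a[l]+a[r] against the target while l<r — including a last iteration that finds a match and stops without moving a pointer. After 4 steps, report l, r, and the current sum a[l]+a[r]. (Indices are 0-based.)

l=4, r=10, sum=30

l=0 r=10: -7+28=21 <53, l++
l=1 r=10: -5+28=23 <53, l++
l=2 r=10: -4+28=24 <53, l++
l=3 r=10: -2+28=26 <53, l++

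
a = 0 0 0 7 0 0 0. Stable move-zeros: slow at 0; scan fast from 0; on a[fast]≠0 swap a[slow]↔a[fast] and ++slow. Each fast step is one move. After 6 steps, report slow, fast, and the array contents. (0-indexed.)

slow=1, fast=6, a=[7, 0, 0, 0, 0, 0, 0]

slow=0 fast=0: a[fast]=0, fast++
slow=0 fast=1: a[fast]=0, fast++
slow=0 fast=2: a[fast]=0, fast++
slow=0 fast=3: a[fast]=7≠0 swap→a[0]=7, slow++,fast++
slow=1 fast=4: a[fast]=0, fast++
slow=1 fast=5: a[fast]=0, fast++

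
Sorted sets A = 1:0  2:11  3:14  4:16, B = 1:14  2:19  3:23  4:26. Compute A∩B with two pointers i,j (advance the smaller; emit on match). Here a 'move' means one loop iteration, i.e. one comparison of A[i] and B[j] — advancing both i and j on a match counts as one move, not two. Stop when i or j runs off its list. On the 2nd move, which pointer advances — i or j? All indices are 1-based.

i

[i=1,j=1] 0<14 → i++
[i=2,j=1] 11<14 → i++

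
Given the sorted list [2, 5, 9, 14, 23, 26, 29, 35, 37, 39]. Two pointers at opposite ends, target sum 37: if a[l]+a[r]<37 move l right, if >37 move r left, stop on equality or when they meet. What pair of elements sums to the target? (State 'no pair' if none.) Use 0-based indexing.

l=0 r=9: 2+39=41 >37, r--
l=0 r=8: 2+37=39 >37, r--
l=0 r=7: 2+35=37, found

(2, 35)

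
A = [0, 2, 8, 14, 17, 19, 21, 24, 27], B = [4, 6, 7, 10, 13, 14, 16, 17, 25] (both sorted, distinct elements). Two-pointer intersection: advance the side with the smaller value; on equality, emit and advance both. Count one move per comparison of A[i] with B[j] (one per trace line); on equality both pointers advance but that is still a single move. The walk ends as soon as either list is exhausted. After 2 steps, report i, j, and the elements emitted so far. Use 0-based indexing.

i=2, j=0, emitted=[]

i=0 j=0: 0<4, i++
i=1 j=0: 2<4, i++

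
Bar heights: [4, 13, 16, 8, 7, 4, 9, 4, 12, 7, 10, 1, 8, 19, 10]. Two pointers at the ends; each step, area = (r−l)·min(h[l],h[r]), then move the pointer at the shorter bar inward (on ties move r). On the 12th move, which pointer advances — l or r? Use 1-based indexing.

l

l=1 r=15: min(4,10)*14=56 best=56 *, l++
l=2 r=15: min(13,10)*13=130 best=130 *, r--
l=2 r=14: min(13,19)*12=156 best=156 *, l++
l=3 r=14: min(16,19)*11=176 best=176 *, l++
l=4 r=14: min(8,19)*10=80 best=176, l++
l=5 r=14: min(7,19)*9=63 best=176, l++
l=6 r=14: min(4,19)*8=32 best=176, l++
l=7 r=14: min(9,19)*7=63 best=176, l++
l=8 r=14: min(4,19)*6=24 best=176, l++
l=9 r=14: min(12,19)*5=60 best=176, l++
l=10 r=14: min(7,19)*4=28 best=176, l++
l=11 r=14: min(10,19)*3=30 best=176, l++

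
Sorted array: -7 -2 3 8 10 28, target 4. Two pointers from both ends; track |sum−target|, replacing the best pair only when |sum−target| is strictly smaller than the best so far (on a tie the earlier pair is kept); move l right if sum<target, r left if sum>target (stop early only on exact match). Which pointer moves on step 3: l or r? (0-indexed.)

l=0 r=5: -7+28=21 d=17 *, r--
l=0 r=4: -7+10=3 d=1 *, l++
l=1 r=4: -2+10=8 d=4, r--

r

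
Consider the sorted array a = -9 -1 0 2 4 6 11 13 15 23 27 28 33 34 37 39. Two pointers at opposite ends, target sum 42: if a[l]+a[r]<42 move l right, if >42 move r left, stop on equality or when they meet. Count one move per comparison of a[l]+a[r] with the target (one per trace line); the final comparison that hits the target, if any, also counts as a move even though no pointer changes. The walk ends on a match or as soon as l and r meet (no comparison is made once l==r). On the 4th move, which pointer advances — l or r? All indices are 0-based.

[0,15] -9+39=30 <42 → l++
[1,15] -1+39=38 <42 → l++
[2,15] 0+39=39 <42 → l++
[3,15] 2+39=41 <42 → l++

l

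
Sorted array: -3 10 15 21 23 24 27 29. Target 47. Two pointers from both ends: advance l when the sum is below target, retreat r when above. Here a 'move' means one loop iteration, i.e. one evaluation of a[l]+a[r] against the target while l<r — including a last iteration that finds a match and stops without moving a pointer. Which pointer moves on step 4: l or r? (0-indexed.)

l=0 r=7: -3+29=26 <47, l++
l=1 r=7: 10+29=39 <47, l++
l=2 r=7: 15+29=44 <47, l++
l=3 r=7: 21+29=50 >47, r--

r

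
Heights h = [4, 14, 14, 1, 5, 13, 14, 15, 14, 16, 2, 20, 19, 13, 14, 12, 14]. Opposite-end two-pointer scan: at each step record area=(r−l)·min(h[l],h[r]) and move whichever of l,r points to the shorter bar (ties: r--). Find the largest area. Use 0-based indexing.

l=0 r=16: min(4,14)*16=64 best=64 *, l++
l=1 r=16: min(14,14)*15=210 best=210 *, r--
l=1 r=15: min(14,12)*14=168 best=210, r--
l=1 r=14: min(14,14)*13=182 best=210, r--
l=1 r=13: min(14,13)*12=156 best=210, r--
l=1 r=12: min(14,19)*11=154 best=210, l++
l=2 r=12: min(14,19)*10=140 best=210, l++
l=3 r=12: min(1,19)*9=9 best=210, l++
l=4 r=12: min(5,19)*8=40 best=210, l++
l=5 r=12: min(13,19)*7=91 best=210, l++
l=6 r=12: min(14,19)*6=84 best=210, l++
l=7 r=12: min(15,19)*5=75 best=210, l++
l=8 r=12: min(14,19)*4=56 best=210, l++
l=9 r=12: min(16,19)*3=48 best=210, l++
l=10 r=12: min(2,19)*2=4 best=210, l++
l=11 r=12: min(20,19)*1=19 best=210, r--

max area = 210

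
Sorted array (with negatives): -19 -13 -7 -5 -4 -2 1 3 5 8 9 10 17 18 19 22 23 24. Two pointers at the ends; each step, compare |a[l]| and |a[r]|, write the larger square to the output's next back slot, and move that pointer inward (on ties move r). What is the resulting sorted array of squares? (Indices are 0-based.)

[1, 4, 9, 16, 25, 25, 49, 64, 81, 100, 169, 289, 324, 361, 361, 484, 529, 576]

[0,17] |-19|<=|24| out[17]=576 → r--
[0,16] |-19|<=|23| out[16]=529 → r--
[0,15] |-19|<=|22| out[15]=484 → r--
[0,14] |-19|<=|19| out[14]=361 → r--
[0,13] |-19|>|18| out[13]=361 → l++
[1,13] |-13|<=|18| out[12]=324 → r--
[1,12] |-13|<=|17| out[11]=289 → r--
[1,11] |-13|>|10| out[10]=169 → l++
[2,11] |-7|<=|10| out[9]=100 → r--
[2,10] |-7|<=|9| out[8]=81 → r--
[2,9] |-7|<=|8| out[7]=64 → r--
[2,8] |-7|>|5| out[6]=49 → l++
[3,8] |-5|<=|5| out[5]=25 → r--
[3,7] |-5|>|3| out[4]=25 → l++
[4,7] |-4|>|3| out[3]=16 → l++
[5,7] |-2|<=|3| out[2]=9 → r--
[5,6] |-2|>|1| out[1]=4 → l++
[6,6] |1|<=|1| out[0]=1 → r--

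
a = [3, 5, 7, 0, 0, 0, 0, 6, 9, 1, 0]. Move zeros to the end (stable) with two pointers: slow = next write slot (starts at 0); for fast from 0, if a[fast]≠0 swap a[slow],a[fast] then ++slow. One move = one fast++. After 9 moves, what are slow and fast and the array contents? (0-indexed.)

slow=0 fast=0: a[fast]=3≠0 swap→a[0]=3, slow++,fast++
slow=1 fast=1: a[fast]=5≠0 swap→a[1]=5, slow++,fast++
slow=2 fast=2: a[fast]=7≠0 swap→a[2]=7, slow++,fast++
slow=3 fast=3: a[fast]=0, fast++
slow=3 fast=4: a[fast]=0, fast++
slow=3 fast=5: a[fast]=0, fast++
slow=3 fast=6: a[fast]=0, fast++
slow=3 fast=7: a[fast]=6≠0 swap→a[3]=6, slow++,fast++
slow=4 fast=8: a[fast]=9≠0 swap→a[4]=9, slow++,fast++

slow=5, fast=9, a=[3, 5, 7, 6, 9, 0, 0, 0, 0, 1, 0]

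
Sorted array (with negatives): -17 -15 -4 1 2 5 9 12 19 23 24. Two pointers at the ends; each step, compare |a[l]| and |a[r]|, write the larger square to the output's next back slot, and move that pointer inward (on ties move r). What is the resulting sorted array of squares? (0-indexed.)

[0,10] |-17|<=|24| out[10]=576 → r--
[0,9] |-17|<=|23| out[9]=529 → r--
[0,8] |-17|<=|19| out[8]=361 → r--
[0,7] |-17|>|12| out[7]=289 → l++
[1,7] |-15|>|12| out[6]=225 → l++
[2,7] |-4|<=|12| out[5]=144 → r--
[2,6] |-4|<=|9| out[4]=81 → r--
[2,5] |-4|<=|5| out[3]=25 → r--
[2,4] |-4|>|2| out[2]=16 → l++
[3,4] |1|<=|2| out[1]=4 → r--
[3,3] |1|<=|1| out[0]=1 → r--

[1, 4, 16, 25, 81, 144, 225, 289, 361, 529, 576]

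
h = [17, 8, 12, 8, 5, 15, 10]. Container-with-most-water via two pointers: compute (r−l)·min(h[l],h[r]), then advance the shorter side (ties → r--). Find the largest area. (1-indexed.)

l=1 r=7: min(17,10)*6=60 best=60 *, r--
l=1 r=6: min(17,15)*5=75 best=75 *, r--
l=1 r=5: min(17,5)*4=20 best=75, r--
l=1 r=4: min(17,8)*3=24 best=75, r--
l=1 r=3: min(17,12)*2=24 best=75, r--
l=1 r=2: min(17,8)*1=8 best=75, r--

max area = 75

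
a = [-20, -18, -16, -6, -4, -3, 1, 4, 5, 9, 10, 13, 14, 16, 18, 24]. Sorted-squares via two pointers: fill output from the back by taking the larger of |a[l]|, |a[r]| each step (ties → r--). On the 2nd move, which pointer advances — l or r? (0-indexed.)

l

l=0 r=15: |-20|<=|24| out[15]=576, r--
l=0 r=14: |-20|>|18| out[14]=400, l++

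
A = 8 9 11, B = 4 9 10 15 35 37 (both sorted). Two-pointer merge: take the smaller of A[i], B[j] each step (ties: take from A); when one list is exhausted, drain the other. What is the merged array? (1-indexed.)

[i=1,j=1] A[i]=8>B[j]=4 take 4 → j++
[i=1,j=2] A[i]=8<=B[j]=9 take 8 → i++
[i=2,j=2] A[i]=9<=B[j]=9 take 9 → i++
[i=3,j=2] A[i]=11>B[j]=9 take 9 → j++
[i=3,j=3] A[i]=11>B[j]=10 take 10 → j++
[i=3,j=4] A[i]=11<=B[j]=15 take 11 → i++
[i=4,j=4] A done, take B[j]=15 → j++
[i=4,j=5] A done, take B[j]=35 → j++
[i=4,j=6] A done, take B[j]=37 → j++

[4, 8, 9, 9, 10, 11, 15, 35, 37]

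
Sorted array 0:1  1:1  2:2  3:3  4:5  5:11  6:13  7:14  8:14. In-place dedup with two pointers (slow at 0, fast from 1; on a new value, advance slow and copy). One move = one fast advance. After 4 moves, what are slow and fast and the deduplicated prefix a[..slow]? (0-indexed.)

slow=0 fast=1: a[fast]=1=a[slow] dup, fast++
slow=0 fast=2: a[fast]=2≠a[slow]=1 write a[1]=2, slow++,fast++
slow=1 fast=3: a[fast]=3≠a[slow]=2 write a[2]=3, slow++,fast++
slow=2 fast=4: a[fast]=5≠a[slow]=3 write a[3]=5, slow++,fast++

slow=3, fast=5, prefix=[1, 2, 3, 5]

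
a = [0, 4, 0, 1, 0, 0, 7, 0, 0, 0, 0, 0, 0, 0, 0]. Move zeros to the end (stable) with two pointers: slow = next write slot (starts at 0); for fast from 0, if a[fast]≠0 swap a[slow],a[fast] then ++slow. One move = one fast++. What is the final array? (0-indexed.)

[4, 1, 7, 0, 0, 0, 0, 0, 0, 0, 0, 0, 0, 0, 0]

slow=0 fast=0: a[fast]=0, fast++
slow=0 fast=1: a[fast]=4≠0 swap→a[0]=4, slow++,fast++
slow=1 fast=2: a[fast]=0, fast++
slow=1 fast=3: a[fast]=1≠0 swap→a[1]=1, slow++,fast++
slow=2 fast=4: a[fast]=0, fast++
slow=2 fast=5: a[fast]=0, fast++
slow=2 fast=6: a[fast]=7≠0 swap→a[2]=7, slow++,fast++
slow=3 fast=7: a[fast]=0, fast++
slow=3 fast=8: a[fast]=0, fast++
slow=3 fast=9: a[fast]=0, fast++
slow=3 fast=10: a[fast]=0, fast++
slow=3 fast=11: a[fast]=0, fast++
slow=3 fast=12: a[fast]=0, fast++
slow=3 fast=13: a[fast]=0, fast++
slow=3 fast=14: a[fast]=0, fast++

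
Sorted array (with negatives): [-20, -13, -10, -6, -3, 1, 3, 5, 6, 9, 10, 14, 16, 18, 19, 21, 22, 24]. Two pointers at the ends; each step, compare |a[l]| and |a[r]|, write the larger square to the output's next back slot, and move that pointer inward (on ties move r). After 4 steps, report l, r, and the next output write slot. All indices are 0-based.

l=0 r=17: |-20|<=|24| out[17]=576, r--
l=0 r=16: |-20|<=|22| out[16]=484, r--
l=0 r=15: |-20|<=|21| out[15]=441, r--
l=0 r=14: |-20|>|19| out[14]=400, l++

l=1, r=14, next write slot=13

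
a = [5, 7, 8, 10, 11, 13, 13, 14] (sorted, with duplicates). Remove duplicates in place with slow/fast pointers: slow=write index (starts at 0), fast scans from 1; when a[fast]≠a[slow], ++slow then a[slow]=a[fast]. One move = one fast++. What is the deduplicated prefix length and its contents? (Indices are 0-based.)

length 7; prefix = [5, 7, 8, 10, 11, 13, 14]

(s=0,f=1) a[fast]=7≠a[slow]=5 write a[1]=7 → slow++,fast++
(s=1,f=2) a[fast]=8≠a[slow]=7 write a[2]=8 → slow++,fast++
(s=2,f=3) a[fast]=10≠a[slow]=8 write a[3]=10 → slow++,fast++
(s=3,f=4) a[fast]=11≠a[slow]=10 write a[4]=11 → slow++,fast++
(s=4,f=5) a[fast]=13≠a[slow]=11 write a[5]=13 → slow++,fast++
(s=5,f=6) a[fast]=13=a[slow] dup → fast++
(s=5,f=7) a[fast]=14≠a[slow]=13 write a[6]=14 → slow++,fast++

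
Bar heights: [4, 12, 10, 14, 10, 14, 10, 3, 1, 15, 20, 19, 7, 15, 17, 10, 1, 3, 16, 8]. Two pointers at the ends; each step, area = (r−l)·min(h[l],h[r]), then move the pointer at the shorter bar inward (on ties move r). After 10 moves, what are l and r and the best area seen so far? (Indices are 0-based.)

[0,19] min(4,8)*19=76 best=76 * → l++
[1,19] min(12,8)*18=144 best=144 * → r--
[1,18] min(12,16)*17=204 best=204 * → l++
[2,18] min(10,16)*16=160 best=204 → l++
[3,18] min(14,16)*15=210 best=210 * → l++
[4,18] min(10,16)*14=140 best=210 → l++
[5,18] min(14,16)*13=182 best=210 → l++
[6,18] min(10,16)*12=120 best=210 → l++
[7,18] min(3,16)*11=33 best=210 → l++
[8,18] min(1,16)*10=10 best=210 → l++

l=9, r=18, best area=210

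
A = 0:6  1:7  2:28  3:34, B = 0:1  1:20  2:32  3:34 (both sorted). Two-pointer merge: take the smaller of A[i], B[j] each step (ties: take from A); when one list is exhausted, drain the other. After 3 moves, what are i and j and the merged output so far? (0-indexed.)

i=2, j=1, merged so far=[1, 6, 7]

i=0 j=0: A[i]=6>B[j]=1 take 1, j++
i=0 j=1: A[i]=6<=B[j]=20 take 6, i++
i=1 j=1: A[i]=7<=B[j]=20 take 7, i++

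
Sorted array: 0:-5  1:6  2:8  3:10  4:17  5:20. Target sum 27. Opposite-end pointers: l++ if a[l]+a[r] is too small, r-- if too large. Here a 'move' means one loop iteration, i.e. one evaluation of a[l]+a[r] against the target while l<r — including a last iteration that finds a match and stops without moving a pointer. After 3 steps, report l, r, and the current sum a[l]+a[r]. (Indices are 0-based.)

l=2, r=4, sum=25

[0,5] -5+20=15 <27 → l++
[1,5] 6+20=26 <27 → l++
[2,5] 8+20=28 >27 → r--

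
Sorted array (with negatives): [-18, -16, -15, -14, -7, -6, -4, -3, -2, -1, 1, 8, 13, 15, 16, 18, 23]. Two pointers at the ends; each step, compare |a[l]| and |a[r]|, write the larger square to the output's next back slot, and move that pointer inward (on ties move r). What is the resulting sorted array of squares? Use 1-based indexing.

[1, 1, 4, 9, 16, 36, 49, 64, 169, 196, 225, 225, 256, 256, 324, 324, 529]

[1,17] |-18|<=|23| out[17]=529 → r--
[1,16] |-18|<=|18| out[16]=324 → r--
[1,15] |-18|>|16| out[15]=324 → l++
[2,15] |-16|<=|16| out[14]=256 → r--
[2,14] |-16|>|15| out[13]=256 → l++
[3,14] |-15|<=|15| out[12]=225 → r--
[3,13] |-15|>|13| out[11]=225 → l++
[4,13] |-14|>|13| out[10]=196 → l++
[5,13] |-7|<=|13| out[9]=169 → r--
[5,12] |-7|<=|8| out[8]=64 → r--
[5,11] |-7|>|1| out[7]=49 → l++
[6,11] |-6|>|1| out[6]=36 → l++
[7,11] |-4|>|1| out[5]=16 → l++
[8,11] |-3|>|1| out[4]=9 → l++
[9,11] |-2|>|1| out[3]=4 → l++
[10,11] |-1|<=|1| out[2]=1 → r--
[10,10] |-1|<=|-1| out[1]=1 → r--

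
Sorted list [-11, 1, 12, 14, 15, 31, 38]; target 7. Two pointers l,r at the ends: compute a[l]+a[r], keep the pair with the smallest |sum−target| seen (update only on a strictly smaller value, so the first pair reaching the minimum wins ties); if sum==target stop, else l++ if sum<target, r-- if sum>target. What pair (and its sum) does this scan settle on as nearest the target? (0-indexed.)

l=0 r=6: -11+38=27 d=20 *, r--
l=0 r=5: -11+31=20 d=13 *, r--
l=0 r=4: -11+15=4 d=3 *, l++
l=1 r=4: 1+15=16 d=9, r--
l=1 r=3: 1+14=15 d=8, r--
l=1 r=2: 1+12=13 d=6, r--

pair (-11, 15) with sum 4 (|Δ|=3)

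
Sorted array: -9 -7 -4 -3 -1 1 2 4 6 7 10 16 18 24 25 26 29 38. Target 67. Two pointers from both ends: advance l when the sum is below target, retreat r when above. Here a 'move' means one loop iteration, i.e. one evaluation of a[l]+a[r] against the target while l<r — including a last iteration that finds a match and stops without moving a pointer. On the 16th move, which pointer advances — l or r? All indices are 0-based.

l

[0,17] -9+38=29 <67 → l++
[1,17] -7+38=31 <67 → l++
[2,17] -4+38=34 <67 → l++
[3,17] -3+38=35 <67 → l++
[4,17] -1+38=37 <67 → l++
[5,17] 1+38=39 <67 → l++
[6,17] 2+38=40 <67 → l++
[7,17] 4+38=42 <67 → l++
[8,17] 6+38=44 <67 → l++
[9,17] 7+38=45 <67 → l++
[10,17] 10+38=48 <67 → l++
[11,17] 16+38=54 <67 → l++
[12,17] 18+38=56 <67 → l++
[13,17] 24+38=62 <67 → l++
[14,17] 25+38=63 <67 → l++
[15,17] 26+38=64 <67 → l++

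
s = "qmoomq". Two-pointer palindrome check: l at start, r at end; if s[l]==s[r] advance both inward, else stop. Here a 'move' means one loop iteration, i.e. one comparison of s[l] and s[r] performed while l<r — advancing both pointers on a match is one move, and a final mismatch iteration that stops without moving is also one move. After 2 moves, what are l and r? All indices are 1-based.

l=3, r=4

[1,6] 'q'=='q' → l++,r--
[2,5] 'm'=='m' → l++,r--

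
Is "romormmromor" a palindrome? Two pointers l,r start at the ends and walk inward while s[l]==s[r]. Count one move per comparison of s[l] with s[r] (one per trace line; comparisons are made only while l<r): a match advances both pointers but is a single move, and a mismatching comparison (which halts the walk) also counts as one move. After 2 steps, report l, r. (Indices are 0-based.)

l=0 r=11: 'r'=='r', l++,r--
l=1 r=10: 'o'=='o', l++,r--

l=2, r=9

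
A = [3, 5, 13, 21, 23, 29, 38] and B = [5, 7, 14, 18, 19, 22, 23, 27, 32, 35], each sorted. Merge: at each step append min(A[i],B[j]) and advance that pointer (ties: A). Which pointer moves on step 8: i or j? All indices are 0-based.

j

[i=0,j=0] A[i]=3<=B[j]=5 take 3 → i++
[i=1,j=0] A[i]=5<=B[j]=5 take 5 → i++
[i=2,j=0] A[i]=13>B[j]=5 take 5 → j++
[i=2,j=1] A[i]=13>B[j]=7 take 7 → j++
[i=2,j=2] A[i]=13<=B[j]=14 take 13 → i++
[i=3,j=2] A[i]=21>B[j]=14 take 14 → j++
[i=3,j=3] A[i]=21>B[j]=18 take 18 → j++
[i=3,j=4] A[i]=21>B[j]=19 take 19 → j++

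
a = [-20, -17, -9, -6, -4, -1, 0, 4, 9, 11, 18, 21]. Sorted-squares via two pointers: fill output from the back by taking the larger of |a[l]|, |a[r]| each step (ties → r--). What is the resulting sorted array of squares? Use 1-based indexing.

[1,12] |-20|<=|21| out[12]=441 → r--
[1,11] |-20|>|18| out[11]=400 → l++
[2,11] |-17|<=|18| out[10]=324 → r--
[2,10] |-17|>|11| out[9]=289 → l++
[3,10] |-9|<=|11| out[8]=121 → r--
[3,9] |-9|<=|9| out[7]=81 → r--
[3,8] |-9|>|4| out[6]=81 → l++
[4,8] |-6|>|4| out[5]=36 → l++
[5,8] |-4|<=|4| out[4]=16 → r--
[5,7] |-4|>|0| out[3]=16 → l++
[6,7] |-1|>|0| out[2]=1 → l++
[7,7] |0|<=|0| out[1]=0 → r--

[0, 1, 16, 16, 36, 81, 81, 121, 289, 324, 400, 441]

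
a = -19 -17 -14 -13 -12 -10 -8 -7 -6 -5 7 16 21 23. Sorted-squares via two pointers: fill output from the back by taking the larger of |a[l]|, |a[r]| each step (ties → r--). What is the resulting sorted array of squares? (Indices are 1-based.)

l=1 r=14: |-19|<=|23| out[14]=529, r--
l=1 r=13: |-19|<=|21| out[13]=441, r--
l=1 r=12: |-19|>|16| out[12]=361, l++
l=2 r=12: |-17|>|16| out[11]=289, l++
l=3 r=12: |-14|<=|16| out[10]=256, r--
l=3 r=11: |-14|>|7| out[9]=196, l++
l=4 r=11: |-13|>|7| out[8]=169, l++
l=5 r=11: |-12|>|7| out[7]=144, l++
l=6 r=11: |-10|>|7| out[6]=100, l++
l=7 r=11: |-8|>|7| out[5]=64, l++
l=8 r=11: |-7|<=|7| out[4]=49, r--
l=8 r=10: |-7|>|-5| out[3]=49, l++
l=9 r=10: |-6|>|-5| out[2]=36, l++
l=10 r=10: |-5|<=|-5| out[1]=25, r--

[25, 36, 49, 49, 64, 100, 144, 169, 196, 256, 289, 361, 441, 529]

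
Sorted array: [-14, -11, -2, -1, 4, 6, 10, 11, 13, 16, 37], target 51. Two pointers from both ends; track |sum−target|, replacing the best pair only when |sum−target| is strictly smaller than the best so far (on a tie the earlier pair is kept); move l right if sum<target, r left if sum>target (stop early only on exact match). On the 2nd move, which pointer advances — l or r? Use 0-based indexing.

l

[0,10] -14+37=23 d=28 * → l++
[1,10] -11+37=26 d=25 * → l++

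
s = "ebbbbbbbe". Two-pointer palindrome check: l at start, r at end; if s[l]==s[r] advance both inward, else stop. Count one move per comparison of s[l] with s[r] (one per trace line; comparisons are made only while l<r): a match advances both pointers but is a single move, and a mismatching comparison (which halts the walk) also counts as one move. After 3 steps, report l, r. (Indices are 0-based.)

l=3, r=5

l=0 r=8: 'e'=='e', l++,r--
l=1 r=7: 'b'=='b', l++,r--
l=2 r=6: 'b'=='b', l++,r--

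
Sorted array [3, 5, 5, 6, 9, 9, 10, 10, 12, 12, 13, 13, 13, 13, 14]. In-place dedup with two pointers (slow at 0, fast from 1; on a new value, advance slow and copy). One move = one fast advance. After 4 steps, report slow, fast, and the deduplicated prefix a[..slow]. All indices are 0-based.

(s=0,f=1) a[fast]=5≠a[slow]=3 write a[1]=5 → slow++,fast++
(s=1,f=2) a[fast]=5=a[slow] dup → fast++
(s=1,f=3) a[fast]=6≠a[slow]=5 write a[2]=6 → slow++,fast++
(s=2,f=4) a[fast]=9≠a[slow]=6 write a[3]=9 → slow++,fast++

slow=3, fast=5, prefix=[3, 5, 6, 9]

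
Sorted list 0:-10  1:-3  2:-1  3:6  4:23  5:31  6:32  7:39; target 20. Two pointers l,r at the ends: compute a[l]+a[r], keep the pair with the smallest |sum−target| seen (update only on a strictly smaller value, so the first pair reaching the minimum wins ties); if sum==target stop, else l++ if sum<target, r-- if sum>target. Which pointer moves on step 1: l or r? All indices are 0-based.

r

l=0 r=7: -10+39=29 d=9 *, r--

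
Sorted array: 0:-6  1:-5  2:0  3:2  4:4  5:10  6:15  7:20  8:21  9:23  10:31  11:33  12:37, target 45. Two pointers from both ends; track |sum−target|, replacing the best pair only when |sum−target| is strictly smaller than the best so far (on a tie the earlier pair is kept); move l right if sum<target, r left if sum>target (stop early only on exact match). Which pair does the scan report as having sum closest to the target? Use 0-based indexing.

l=0 r=12: -6+37=31 d=14 *, l++
l=1 r=12: -5+37=32 d=13 *, l++
l=2 r=12: 0+37=37 d=8 *, l++
l=3 r=12: 2+37=39 d=6 *, l++
l=4 r=12: 4+37=41 d=4 *, l++
l=5 r=12: 10+37=47 d=2 *, r--
l=5 r=11: 10+33=43 d=2, l++
l=6 r=11: 15+33=48 d=3, r--
l=6 r=10: 15+31=46 d=1 *, r--
l=6 r=9: 15+23=38 d=7, l++
l=7 r=9: 20+23=43 d=2, l++
l=8 r=9: 21+23=44 d=1, l++

pair (15, 31) with sum 46 (|Δ|=1)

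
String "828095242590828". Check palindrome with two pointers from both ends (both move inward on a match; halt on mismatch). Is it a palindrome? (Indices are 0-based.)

palindrome

l=0 r=14: '8'=='8', l++,r--
l=1 r=13: '2'=='2', l++,r--
l=2 r=12: '8'=='8', l++,r--
l=3 r=11: '0'=='0', l++,r--
l=4 r=10: '9'=='9', l++,r--
l=5 r=9: '5'=='5', l++,r--
l=6 r=8: '2'=='2', l++,r--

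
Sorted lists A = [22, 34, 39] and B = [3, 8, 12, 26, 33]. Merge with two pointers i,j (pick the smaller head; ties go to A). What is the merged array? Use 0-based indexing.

[i=0,j=0] A[i]=22>B[j]=3 take 3 → j++
[i=0,j=1] A[i]=22>B[j]=8 take 8 → j++
[i=0,j=2] A[i]=22>B[j]=12 take 12 → j++
[i=0,j=3] A[i]=22<=B[j]=26 take 22 → i++
[i=1,j=3] A[i]=34>B[j]=26 take 26 → j++
[i=1,j=4] A[i]=34>B[j]=33 take 33 → j++
[i=1,j=5] B done, take A[i]=34 → i++
[i=2,j=5] B done, take A[i]=39 → i++

[3, 8, 12, 22, 26, 33, 34, 39]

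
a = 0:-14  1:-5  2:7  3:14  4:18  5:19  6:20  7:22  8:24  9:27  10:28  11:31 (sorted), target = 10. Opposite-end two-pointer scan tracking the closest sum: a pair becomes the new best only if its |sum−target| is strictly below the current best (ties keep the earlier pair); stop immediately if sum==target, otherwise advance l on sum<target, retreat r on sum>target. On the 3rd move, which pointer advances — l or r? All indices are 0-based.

l=0 r=11: -14+31=17 d=7 *, r--
l=0 r=10: -14+28=14 d=4 *, r--
l=0 r=9: -14+27=13 d=3 *, r--

r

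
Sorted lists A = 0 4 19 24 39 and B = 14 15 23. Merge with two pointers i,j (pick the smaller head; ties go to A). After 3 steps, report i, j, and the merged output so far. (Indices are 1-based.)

[i=1,j=1] A[i]=0<=B[j]=14 take 0 → i++
[i=2,j=1] A[i]=4<=B[j]=14 take 4 → i++
[i=3,j=1] A[i]=19>B[j]=14 take 14 → j++

i=3, j=2, merged so far=[0, 4, 14]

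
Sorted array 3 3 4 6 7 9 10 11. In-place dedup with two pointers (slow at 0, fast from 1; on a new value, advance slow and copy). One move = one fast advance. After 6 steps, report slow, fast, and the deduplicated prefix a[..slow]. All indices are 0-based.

slow=5, fast=7, prefix=[3, 4, 6, 7, 9, 10]

(s=0,f=1) a[fast]=3=a[slow] dup → fast++
(s=0,f=2) a[fast]=4≠a[slow]=3 write a[1]=4 → slow++,fast++
(s=1,f=3) a[fast]=6≠a[slow]=4 write a[2]=6 → slow++,fast++
(s=2,f=4) a[fast]=7≠a[slow]=6 write a[3]=7 → slow++,fast++
(s=3,f=5) a[fast]=9≠a[slow]=7 write a[4]=9 → slow++,fast++
(s=4,f=6) a[fast]=10≠a[slow]=9 write a[5]=10 → slow++,fast++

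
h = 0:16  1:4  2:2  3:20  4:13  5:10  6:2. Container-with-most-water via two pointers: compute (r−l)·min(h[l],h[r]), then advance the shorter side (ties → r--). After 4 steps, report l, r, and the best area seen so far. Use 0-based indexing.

l=1, r=3, best area=52

[0,6] min(16,2)*6=12 best=12 * → r--
[0,5] min(16,10)*5=50 best=50 * → r--
[0,4] min(16,13)*4=52 best=52 * → r--
[0,3] min(16,20)*3=48 best=52 → l++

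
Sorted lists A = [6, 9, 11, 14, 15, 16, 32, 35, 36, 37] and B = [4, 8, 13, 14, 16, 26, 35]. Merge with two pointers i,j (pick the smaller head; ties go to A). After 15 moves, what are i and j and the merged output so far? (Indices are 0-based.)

[i=0,j=0] A[i]=6>B[j]=4 take 4 → j++
[i=0,j=1] A[i]=6<=B[j]=8 take 6 → i++
[i=1,j=1] A[i]=9>B[j]=8 take 8 → j++
[i=1,j=2] A[i]=9<=B[j]=13 take 9 → i++
[i=2,j=2] A[i]=11<=B[j]=13 take 11 → i++
[i=3,j=2] A[i]=14>B[j]=13 take 13 → j++
[i=3,j=3] A[i]=14<=B[j]=14 take 14 → i++
[i=4,j=3] A[i]=15>B[j]=14 take 14 → j++
[i=4,j=4] A[i]=15<=B[j]=16 take 15 → i++
[i=5,j=4] A[i]=16<=B[j]=16 take 16 → i++
[i=6,j=4] A[i]=32>B[j]=16 take 16 → j++
[i=6,j=5] A[i]=32>B[j]=26 take 26 → j++
[i=6,j=6] A[i]=32<=B[j]=35 take 32 → i++
[i=7,j=6] A[i]=35<=B[j]=35 take 35 → i++
[i=8,j=6] A[i]=36>B[j]=35 take 35 → j++

i=8, j=7, merged so far=[4, 6, 8, 9, 11, 13, 14, 14, 15, 16, 16, 26, 32, 35, 35]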